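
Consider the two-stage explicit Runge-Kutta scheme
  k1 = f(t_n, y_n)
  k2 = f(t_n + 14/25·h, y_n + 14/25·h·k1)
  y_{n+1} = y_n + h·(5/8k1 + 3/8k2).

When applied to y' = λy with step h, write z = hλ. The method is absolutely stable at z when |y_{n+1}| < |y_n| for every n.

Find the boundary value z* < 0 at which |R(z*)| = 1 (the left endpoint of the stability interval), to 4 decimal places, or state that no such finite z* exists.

With y'=λy (z=hλ):
  k1=λy_n ⇒ h·k1=z·y_n;  k2=λ(1+14/25z)y_n ⇒ h·k2=z(1+14/25z)y_n
  y_{n+1}/y_n = 1 + 5/8z + 3/8z(1+14/25z) = 1 + z + 21/100z²
  so R(z) = 1 + z + 21/100z².

Find x<0 with |R(x)|<1.
x=-1.45: |R|=0.0085
R=1: x+21/100x²=0 ⇒ x=−100/21=-4.7619; min R=1−1/(4·21/100)=-0.1905>−1
Confirm numerically:
  x=-4.374: |R|=0.64369 <1
  x=-4.313: |R|=0.59341 <1
  x=-3.586: |R|=0.11447 <1
  x=-2.320: |R|=0.18970 <1
  x=-5.320: |R|=1.62350 >1
  x=-4.803: |R|=1.04145 >1
So |R|<1 on (-4.7619, 0).

z* = -4.7619.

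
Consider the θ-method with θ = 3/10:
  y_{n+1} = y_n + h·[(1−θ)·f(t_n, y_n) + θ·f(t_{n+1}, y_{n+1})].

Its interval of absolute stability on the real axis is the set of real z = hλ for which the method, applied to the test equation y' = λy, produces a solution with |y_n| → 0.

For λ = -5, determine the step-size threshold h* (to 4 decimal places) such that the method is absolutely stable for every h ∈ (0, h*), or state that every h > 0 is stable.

Test eqn y'=λy, z=hλ:
  y_{n+1} = y_n + z·[7/10·y_n + 3/10·y_{n+1}] ⇒ (1 − 3/10z)y_{n+1} = (1 + 7/10z)y_n
  ⇒ R(z) = (1 + 7/10z)/(1 − 3/10z).

Solve |R(x)|<1 on ℝ⁻.
x=-0.81: |R|=0.3484
R=−1: 1+7/10x = −1+3/10x ⇒ -2/5x=2 ⇒ x=2/(-2/5)=-5.0000
Confirm numerically:
  x=-4.470: |R|=0.90944 <1
  x=-3.869: |R|=0.79062 <1
  x=-3.419: |R|=0.68781 <1
  x=-5.552: |R|=1.08283 >1
  x=-5.321: |R|=1.04945 >1
  x=-5.095: |R|=1.01503 >1
Interval (-5.0000, 0).

(-5.0000,0); λ=-5 ⇒ h* = (5)/5 = 1.0000.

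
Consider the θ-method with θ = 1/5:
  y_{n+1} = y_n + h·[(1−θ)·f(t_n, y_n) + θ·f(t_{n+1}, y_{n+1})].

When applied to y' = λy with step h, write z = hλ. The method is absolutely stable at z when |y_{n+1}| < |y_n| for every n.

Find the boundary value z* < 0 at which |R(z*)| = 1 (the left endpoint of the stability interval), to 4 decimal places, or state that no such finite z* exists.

left endpoint -3.3333.

On y'=λy, z=hλ:
  y_{n+1} = y_n + z·[4/5·y_n + 1/5·y_{n+1}] ⇒ (1 − 1/5z)y_{n+1} = (1 + 4/5z)y_n
  Hence R(z) = (1 + 4/5z)/(1 − 1/5z).

Find x<0 with |R(x)|<1.
x=-0.95: |R|=0.2017
R=−1: 1+4/5x = −1+1/5x ⇒ -3/5x=2 ⇒ x=2/(-3/5)=-3.3333
Confirm numerically:
  x=-2.431: |R|=0.63572 <1
  x=-2.375: |R|=0.61017 <1
  x=-1.634: |R|=0.23153 <1
  x=-3.773: |R|=1.15035 >1
  x=-3.561: |R|=1.07978 >1
Stable set (-3.3333, 0).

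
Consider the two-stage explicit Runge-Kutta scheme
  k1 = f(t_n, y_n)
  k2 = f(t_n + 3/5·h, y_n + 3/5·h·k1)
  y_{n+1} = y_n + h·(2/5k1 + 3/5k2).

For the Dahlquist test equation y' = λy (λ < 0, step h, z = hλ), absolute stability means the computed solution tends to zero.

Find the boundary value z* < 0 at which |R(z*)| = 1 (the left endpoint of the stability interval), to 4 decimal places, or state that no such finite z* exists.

Set f=λy, z=hλ:
  k1=λy_n ⇒ h·k1=z·y_n;  k2=λ(1+3/5z)y_n ⇒ h·k2=z(1+3/5z)y_n
  y_{n+1}/y_n = 1 + 2/5z + 3/5z(1+3/5z) = 1 + z + 9/25z²
  Hence R(z) = 1 + z + 9/25z².

Need |R(x)|<1, x<0.
x=-1.78: |R|=0.3606
R=1: x+9/25x²=0 ⇒ x=−25/9=-2.7778; min R=1−1/(4·9/25)=0.3056>−1
Confirm numerically:
  x=-2.681: |R|=0.90659 <1
  x=-2.220: |R|=0.55422 <1
  x=-1.906: |R|=0.40182 <1
  x=-3.311: |R|=1.63558 >1
  x=-3.199: |R|=1.48510 >1
So |R|<1 on (-2.7778, 0).

z* = -2.7778.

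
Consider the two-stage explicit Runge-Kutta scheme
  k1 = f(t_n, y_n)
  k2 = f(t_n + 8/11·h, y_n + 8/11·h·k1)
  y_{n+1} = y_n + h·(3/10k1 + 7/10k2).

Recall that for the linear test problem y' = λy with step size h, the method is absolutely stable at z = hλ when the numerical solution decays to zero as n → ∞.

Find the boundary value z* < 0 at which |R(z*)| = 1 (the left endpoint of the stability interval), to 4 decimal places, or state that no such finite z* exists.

left endpoint -1.9643.

Set f=λy, z=hλ:
  k1=λy_n ⇒ h·k1=z·y_n;  k2=λ(1+8/11z)y_n ⇒ h·k2=z(1+8/11z)y_n
  y_{n+1}/y_n = 1 + 3/10z + 7/10z(1+8/11z) = 1 + z + 28/55z²
  so R(z) = 1 + z + 28/55z².

Need |R(x)|<1, x<0.
x=-0.88: |R|=0.5142
R=1: x+28/55x²=0 ⇒ x=−55/28=-1.9643; min R=1−1/(4·28/55)=0.5089>−1
Confirm numerically:
  x=-1.767: |R|=0.82253 <1
  x=-1.738: |R|=0.79978 <1
  x=-1.492: |R|=0.64127 <1
  x=-1.311: |R|=0.56399 <1
  x=-2.436: |R|=1.58499 >1
  x=-2.242: |R|=1.31698 >1
So |R|<1 on (-1.9643, 0).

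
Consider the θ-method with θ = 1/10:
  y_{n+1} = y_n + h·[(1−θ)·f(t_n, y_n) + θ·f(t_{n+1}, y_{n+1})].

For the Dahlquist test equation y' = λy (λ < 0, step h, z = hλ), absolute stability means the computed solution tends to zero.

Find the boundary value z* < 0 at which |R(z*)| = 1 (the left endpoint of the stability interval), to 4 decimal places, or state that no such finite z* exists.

With y'=λy (z=hλ):
  y_{n+1} = y_n + z·[9/10·y_n + 1/10·y_{n+1}] ⇒ (1 − 1/10z)y_{n+1} = (1 + 9/10z)y_n
  Hence R(z) = (1 + 9/10z)/(1 − 1/10z).

Find x<0 with |R(x)|<1.
x=-0.94: |R|=0.1408
R=−1: 1+9/10x = −1+1/10x ⇒ -4/5x=2 ⇒ x=2/(-4/5)=-2.5000
Confirm numerically:
  x=-1.994: |R|=0.66250 <1
  x=-1.887: |R|=0.58745 <1
  x=-1.675: |R|=0.43469 <1
  x=-2.856: |R|=1.22153 >1
  x=-2.780: |R|=1.17527 >1
So |R|<1 on (-2.5000, 0).

left endpoint -2.5000.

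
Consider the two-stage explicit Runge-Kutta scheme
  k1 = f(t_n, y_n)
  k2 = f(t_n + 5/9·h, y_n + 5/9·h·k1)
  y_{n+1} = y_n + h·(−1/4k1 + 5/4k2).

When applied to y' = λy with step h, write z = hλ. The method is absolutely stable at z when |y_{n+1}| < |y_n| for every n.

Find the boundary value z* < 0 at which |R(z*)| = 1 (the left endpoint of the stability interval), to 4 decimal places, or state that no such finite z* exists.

left endpoint -1.4400.

Set f=λy, z=hλ:
  k1=λy_n ⇒ h·k1=z·y_n;  k2=λ(1+5/9z)y_n ⇒ h·k2=z(1+5/9z)y_n
  y_{n+1}/y_n = 1 − 1/4z + 5/4z(1+5/9z) = 1 + z + 25/36z²
  R(z) = 1 + z + 25/36z².

Solve |R(x)|<1 on ℝ⁻.
x=-0.55: |R|=0.6601
R=1: x+25/36x²=0 ⇒ x=−36/25=-1.4400; min R=1−1/(4·25/36)=0.6400>−1
Confirm numerically:
  x=-1.348: |R|=0.91388 <1
  x=-1.286: |R|=0.86247 <1
  x=-0.895: |R|=0.66127 <1
  x=-0.628: |R|=0.64588 <1
  x=-2.019: |R|=1.81181 >1
  x=-1.860: |R|=1.54250 >1
  x=-1.720: |R|=1.33444 >1
Stable set (-1.4400, 0).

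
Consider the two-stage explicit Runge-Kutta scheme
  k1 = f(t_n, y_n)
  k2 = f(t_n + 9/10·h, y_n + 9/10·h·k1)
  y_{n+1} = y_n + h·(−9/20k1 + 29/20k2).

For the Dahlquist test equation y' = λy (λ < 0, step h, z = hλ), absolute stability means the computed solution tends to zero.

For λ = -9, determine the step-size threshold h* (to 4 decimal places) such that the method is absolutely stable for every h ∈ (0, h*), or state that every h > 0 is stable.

Set f=λy, z=hλ:
  k1=λy_n ⇒ h·k1=z·y_n;  k2=λ(1+9/10z)y_n ⇒ h·k2=z(1+9/10z)y_n
  y_{n+1}/y_n = 1 − 9/20z + 29/20z(1+9/10z) = 1 + z + 261/200z²
  R(z) = 1 + z + 261/200z².

Need |R(x)|<1, x<0.
x=-0.42: |R|=0.8102
R=1: x+261/200x²=0 ⇒ x=−200/261=-0.7663; min R=1−1/(4·261/200)=0.8084>−1
Confirm numerically:
  x=-0.646: |R|=0.89860 <1
  x=-0.620: |R|=0.88164 <1
  x=-0.340: |R|=0.81086 <1
  x=-0.339: |R|=0.81097 <1
  x=-1.338: |R|=1.99827 >1
  x=-0.853: |R|=1.09653 >1
So |R|<1 on (-0.7663, 0).

(-0.7663,0); λ=-9 ⇒ h* = (200/261)/9 = 0.0851.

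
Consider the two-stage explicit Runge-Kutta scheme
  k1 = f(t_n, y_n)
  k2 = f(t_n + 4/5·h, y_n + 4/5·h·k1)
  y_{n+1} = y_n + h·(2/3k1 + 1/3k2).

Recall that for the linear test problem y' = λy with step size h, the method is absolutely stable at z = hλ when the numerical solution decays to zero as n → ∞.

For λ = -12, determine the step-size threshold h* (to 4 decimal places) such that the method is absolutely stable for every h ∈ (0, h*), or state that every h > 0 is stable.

(-3.7500,0); λ=-12 ⇒ h* = (15/4)/12 = 0.3125.

With y'=λy (z=hλ):
  k1=λy_n ⇒ h·k1=z·y_n;  k2=λ(1+4/5z)y_n ⇒ h·k2=z(1+4/5z)y_n
  y_{n+1}/y_n = 1 + 2/3z + 1/3z(1+4/5z) = 1 + z + 4/15z²
  ⇒ R(z) = 1 + z + 4/15z².

Need |R(x)|<1, x<0.
x=-1.27: |R|=0.1601
R=1: x+4/15x²=0 ⇒ x=−15/4=-3.7500; min R=1−1/(4·4/15)=0.0625>−1
Confirm numerically:
  x=-3.721: |R|=0.97122 <1
  x=-2.835: |R|=0.30826 <1
  x=-2.403: |R|=0.13684 <1
  x=-1.678: |R|=0.07285 <1
  x=-4.339: |R|=1.68151 >1
  x=-4.273: |R|=1.59594 >1
So |R|<1 on (-3.7500, 0).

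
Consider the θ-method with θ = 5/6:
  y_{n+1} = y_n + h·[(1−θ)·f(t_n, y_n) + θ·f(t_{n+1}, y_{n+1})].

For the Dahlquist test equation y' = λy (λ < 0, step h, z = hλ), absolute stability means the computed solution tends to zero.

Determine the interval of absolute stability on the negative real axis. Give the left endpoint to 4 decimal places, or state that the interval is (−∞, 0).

Test eqn y'=λy, z=hλ:
  y_{n+1} = y_n + z·[1/6·y_n + 5/6·y_{n+1}] ⇒ (1 − 5/6z)y_{n+1} = (1 + 1/6z)y_n
  ⇒ R(z) = (1 + 1/6z)/(1 − 5/6z).

Need |R(x)|<1, x<0.
x=-0.93: |R|=0.4761
x=-2: |R|=0.2500
x=-10: |R|=0.0714
x=-100: |R|=0.1858
θ=5/6≥1/2 ⇒ |1+1/6x|<|1−5/6x| ∀x<0 ⇒ unbounded interval.

interval (−∞, 0).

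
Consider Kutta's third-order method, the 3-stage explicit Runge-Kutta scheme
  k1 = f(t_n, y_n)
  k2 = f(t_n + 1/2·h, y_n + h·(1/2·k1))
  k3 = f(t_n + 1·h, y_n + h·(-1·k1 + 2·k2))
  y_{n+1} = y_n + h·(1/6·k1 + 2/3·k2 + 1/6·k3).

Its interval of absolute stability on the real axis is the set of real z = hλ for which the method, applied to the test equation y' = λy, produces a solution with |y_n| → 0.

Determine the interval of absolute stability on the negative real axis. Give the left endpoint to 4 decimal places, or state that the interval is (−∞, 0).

z∈(-2.5127,0).

On y'=λy, z=hλ:
  order 3, 3-stage ⇒ R(z)=1+z+z^2/2+z^3/6
  (e.g. R(-1.22)=0.22156, |R|=0.22156)

Need |R(x)|<1, x<0.
x=-1.22: |R|=0.2216
|R(-2.76)|=1.4553 |R(-2.69)|=1.3161 |R(-0.87)|=0.3987
Bisect:
  x_lo=-3.0888 |R|=2.2299  x_hi=-0.2952 |R|=0.7441
  mid=-1.69196 |R|=0.06787 →hi
  mid=-2.39036 |R|=0.80980 →hi
  mid=-2.73956 |R|=1.41378 →lo
  mid=-2.56496 |R|=1.08793 →lo
  mid=-2.47766 |R|=0.94323 →hi
  mid=-2.52131 |R|=1.01414 →lo
  mid=-2.49948 |R|=0.97833 →hi
  mid=-2.51040 |R|=0.99614 →hi
  mid=-2.51585 |R|=1.00512 →lo
  mid=-2.51312 |R|=1.00062 →lo
  ...
  [-2.51278,-2.51261] ⇒ x*=-2.5127
Interval (-2.5127, 0).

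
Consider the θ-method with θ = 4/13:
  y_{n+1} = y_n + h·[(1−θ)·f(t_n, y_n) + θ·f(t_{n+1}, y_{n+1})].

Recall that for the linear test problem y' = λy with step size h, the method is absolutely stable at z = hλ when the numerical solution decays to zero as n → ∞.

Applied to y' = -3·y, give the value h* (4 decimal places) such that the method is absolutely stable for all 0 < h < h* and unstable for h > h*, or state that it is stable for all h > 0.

Set f=λy, z=hλ:
  y_{n+1} = y_n + z·[9/13·y_n + 4/13·y_{n+1}] ⇒ (1 − 4/13z)y_{n+1} = (1 + 9/13z)y_n
  Hence R(z) = (1 + 9/13z)/(1 − 4/13z).

Solve |R(x)|<1 on ℝ⁻.
x=-1.6: |R|=0.0722
R=−1: 1+9/13x = −1+4/13x ⇒ -5/13x=2 ⇒ x=2/(-5/13)=-5.2000
Confirm numerically:
  x=-5.100: |R|=0.98503 <1
  x=-2.143: |R|=0.29144 <1
  x=-2.117: |R|=0.28195 <1
  x=-5.714: |R|=1.07168 >1
  x=-5.312: |R|=1.01635 >1
So |R|<1 on (-5.2000, 0).

(-5.2000,0); λ=-3 ⇒ h* = (26/5)/3 = 1.7333.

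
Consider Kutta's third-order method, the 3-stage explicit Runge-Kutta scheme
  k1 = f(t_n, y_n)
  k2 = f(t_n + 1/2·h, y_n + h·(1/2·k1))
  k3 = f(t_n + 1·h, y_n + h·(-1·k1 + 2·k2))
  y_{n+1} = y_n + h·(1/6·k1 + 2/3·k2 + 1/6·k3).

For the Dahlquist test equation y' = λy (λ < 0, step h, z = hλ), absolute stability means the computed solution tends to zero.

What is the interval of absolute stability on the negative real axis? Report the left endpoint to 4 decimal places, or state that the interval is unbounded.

Set f=λy, z=hλ:
  order 3, 3-stage ⇒ R(z)=1+z+z^2/2+z^3/6
  (e.g. R(-1.12)=0.27305, |R|=0.27305)

Find x<0 with |R(x)|<1.
x=-1.12: |R|=0.2730
|R(-1.08)|=0.2932 |R(-0.99)|=0.3383 |R(-0.6)|=0.5440
Bisect:
  x_lo=-3.0993 |R|=2.2584  x_hi=-0.1903 |R|=0.8267
  mid=-1.64482 |R|=0.03376 →hi
  mid=-2.37208 |R|=0.78322 →hi
  mid=-2.73571 |R|=1.40604 →lo
  mid=-2.55389 |R|=1.06895 →lo
  mid=-2.46299 |R|=0.92004 →hi
  mid=-2.50844 |R|=0.99293 →hi
  mid=-2.53117 |R|=1.03055 →lo
  ...
  [-2.51288,-2.51270] ⇒ x*=-2.5127
Interval (-2.5127, 0).

z∈(-2.5127,0).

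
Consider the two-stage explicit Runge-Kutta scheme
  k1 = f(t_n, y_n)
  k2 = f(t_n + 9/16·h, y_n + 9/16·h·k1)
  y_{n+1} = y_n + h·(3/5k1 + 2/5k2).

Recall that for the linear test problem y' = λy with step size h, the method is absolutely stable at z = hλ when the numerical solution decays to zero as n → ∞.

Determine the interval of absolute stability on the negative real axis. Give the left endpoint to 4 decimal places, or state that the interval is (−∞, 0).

With y'=λy (z=hλ):
  k1=λy_n ⇒ h·k1=z·y_n;  k2=λ(1+9/16z)y_n ⇒ h·k2=z(1+9/16z)y_n
  y_{n+1}/y_n = 1 + 3/5z + 2/5z(1+9/16z) = 1 + z + 9/40z²
  Hence R(z) = 1 + z + 9/40z².

Boundary: |R(x)|=1, x<0.
x=-0.8: |R|=0.3440
R=1: x+9/40x²=0 ⇒ x=−40/9=-4.4444; min R=1−1/(4·9/40)=-0.1111>−1
Confirm numerically:
  x=-3.938: |R|=0.55126 <1
  x=-3.861: |R|=0.49315 <1
  x=-3.024: |R|=0.03353 <1
  x=-4.601: |R|=1.16207 >1
  x=-4.595: |R|=1.15566 >1
So |R|<1 on (-4.4444, 0).

z∈(-4.4444,0).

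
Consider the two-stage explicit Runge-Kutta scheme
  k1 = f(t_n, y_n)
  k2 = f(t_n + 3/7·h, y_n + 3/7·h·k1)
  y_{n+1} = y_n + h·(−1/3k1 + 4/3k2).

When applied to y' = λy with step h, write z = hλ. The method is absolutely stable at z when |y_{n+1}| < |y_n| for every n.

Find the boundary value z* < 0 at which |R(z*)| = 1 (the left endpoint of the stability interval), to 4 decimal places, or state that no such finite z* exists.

Set f=λy, z=hλ:
  k1=λy_n ⇒ h·k1=z·y_n;  k2=λ(1+3/7z)y_n ⇒ h·k2=z(1+3/7z)y_n
  y_{n+1}/y_n = 1 − 1/3z + 4/3z(1+3/7z) = 1 + z + 4/7z²
  ⇒ R(z) = 1 + z + 4/7z².

Boundary: |R(x)|=1, x<0.
x=-1.67: |R|=0.9237
R=1: x+4/7x²=0 ⇒ x=−7/4=-1.7500; min R=1−1/(4·4/7)=0.5625>−1
Confirm numerically:
  x=-1.603: |R|=0.86535 <1
  x=-1.368: |R|=0.70139 <1
  x=-1.147: |R|=0.60478 <1
  x=-0.812: |R|=0.56477 <1
  x=-2.227: |R|=1.60702 >1
  x=-2.002: |R|=1.28829 >1
  x=-1.866: |R|=1.12369 >1
Interval (-1.7500, 0).

z* = -1.7500.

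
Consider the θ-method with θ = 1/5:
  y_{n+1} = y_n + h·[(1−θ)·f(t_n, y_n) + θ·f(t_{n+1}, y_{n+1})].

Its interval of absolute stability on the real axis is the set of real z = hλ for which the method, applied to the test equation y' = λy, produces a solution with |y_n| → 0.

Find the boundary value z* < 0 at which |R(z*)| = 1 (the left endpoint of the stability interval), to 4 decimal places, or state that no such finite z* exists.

With y'=λy (z=hλ):
  y_{n+1} = y_n + z·[4/5·y_n + 1/5·y_{n+1}] ⇒ (1 − 1/5z)y_{n+1} = (1 + 4/5z)y_n
  Hence R(z) = (1 + 4/5z)/(1 − 1/5z).

Need |R(x)|<1, x<0.
x=-1.68: |R|=0.2575
R=−1: 1+4/5x = −1+1/5x ⇒ -3/5x=2 ⇒ x=2/(-3/5)=-3.3333
Confirm numerically:
  x=-3.291: |R|=0.98468 <1
  x=-3.043: |R|=0.89171 <1
  x=-2.643: |R|=0.72903 <1
  x=-2.063: |R|=0.46043 <1
  x=-3.919: |R|=1.19700 >1
  x=-3.462: |R|=1.04562 >1
Interval (-3.3333, 0).

left endpoint -3.3333.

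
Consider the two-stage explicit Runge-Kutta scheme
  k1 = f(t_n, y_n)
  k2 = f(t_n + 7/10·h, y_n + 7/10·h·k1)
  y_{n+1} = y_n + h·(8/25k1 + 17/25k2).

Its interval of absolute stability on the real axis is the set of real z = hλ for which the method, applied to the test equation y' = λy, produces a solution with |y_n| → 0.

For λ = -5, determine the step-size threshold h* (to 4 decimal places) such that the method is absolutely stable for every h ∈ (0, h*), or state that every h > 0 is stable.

Set f=λy, z=hλ:
  k1=λy_n ⇒ h·k1=z·y_n;  k2=λ(1+7/10z)y_n ⇒ h·k2=z(1+7/10z)y_n
  y_{n+1}/y_n = 1 + 8/25z + 17/25z(1+7/10z) = 1 + z + 119/250z²
  Hence R(z) = 1 + z + 119/250z².

Solve |R(x)|<1 on ℝ⁻.
x=-1.03: |R|=0.4750
R=1: x+119/250x²=0 ⇒ x=−250/119=-2.1008; min R=1−1/(4·119/250)=0.4748>−1
Confirm numerically:
  x=-1.329: |R|=0.51173 <1
  x=-1.300: |R|=0.50444 <1
  x=-1.199: |R|=0.48530 <1
  x=-1.148: |R|=0.47932 <1
  x=-2.473: |R|=1.43809 >1
  x=-2.458: |R|=1.41788 >1
  x=-2.372: |R|=1.30616 >1
So |R|<1 on (-2.1008, 0).

(-2.1008,0); λ=-5 ⇒ h* = (250/119)/5 = 0.4202.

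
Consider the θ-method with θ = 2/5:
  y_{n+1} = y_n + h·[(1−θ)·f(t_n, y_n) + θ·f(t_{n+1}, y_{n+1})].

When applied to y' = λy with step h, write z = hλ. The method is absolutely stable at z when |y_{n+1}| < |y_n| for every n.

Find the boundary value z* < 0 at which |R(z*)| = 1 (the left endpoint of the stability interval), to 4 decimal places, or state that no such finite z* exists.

On y'=λy, z=hλ:
  y_{n+1} = y_n + z·[3/5·y_n + 2/5·y_{n+1}] ⇒ (1 − 2/5z)y_{n+1} = (1 + 3/5z)y_n
  R(z) = (1 + 3/5z)/(1 − 2/5z).

Need |R(x)|<1, x<0.
x=-1.6: |R|=0.0244
R=−1: 1+3/5x = −1+2/5x ⇒ -1/5x=2 ⇒ x=2/(-1/5)=-10.0000
Confirm numerically:
  x=-9.547: |R|=0.98120 <1
  x=-6.720: |R|=0.82213 <1
  x=-6.707: |R|=0.82117 <1
  x=-6.610: |R|=0.81394 <1
  x=-10.195: |R|=1.00768 >1
  x=-10.179: |R|=1.00706 >1
  x=-10.156: |R|=1.00616 >1
So |R|<1 on (-10.0000, 0).

left endpoint -10.0000.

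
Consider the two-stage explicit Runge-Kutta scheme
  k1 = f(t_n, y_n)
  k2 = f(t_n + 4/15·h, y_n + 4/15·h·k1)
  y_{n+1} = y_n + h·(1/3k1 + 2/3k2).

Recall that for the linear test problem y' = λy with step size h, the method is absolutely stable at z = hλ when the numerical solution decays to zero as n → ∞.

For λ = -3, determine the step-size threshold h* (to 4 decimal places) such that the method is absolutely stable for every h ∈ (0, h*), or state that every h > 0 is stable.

Test eqn y'=λy, z=hλ:
  k1=λy_n ⇒ h·k1=z·y_n;  k2=λ(1+4/15z)y_n ⇒ h·k2=z(1+4/15z)y_n
  y_{n+1}/y_n = 1 + 1/3z + 2/3z(1+4/15z) = 1 + z + 8/45z²
  Hence R(z) = 1 + z + 8/45z².

Boundary: |R(x)|=1, x<0.
x=-1.79: |R|=0.2204
R=1: x+8/45x²=0 ⇒ x=−45/8=-5.6250; min R=1−1/(4·8/45)=-0.4062>−1
Confirm numerically:
  x=-5.006: |R|=0.44912 <1
  x=-4.769: |R|=0.27426 <1
  x=-2.857: |R|=0.40590 <1
  x=-5.768: |R|=1.14664 >1
  x=-5.700: |R|=1.07600 >1
Interval (-5.6250, 0).

(-5.6250,0); λ=-3 ⇒ h* = (45/8)/3 = 1.8750.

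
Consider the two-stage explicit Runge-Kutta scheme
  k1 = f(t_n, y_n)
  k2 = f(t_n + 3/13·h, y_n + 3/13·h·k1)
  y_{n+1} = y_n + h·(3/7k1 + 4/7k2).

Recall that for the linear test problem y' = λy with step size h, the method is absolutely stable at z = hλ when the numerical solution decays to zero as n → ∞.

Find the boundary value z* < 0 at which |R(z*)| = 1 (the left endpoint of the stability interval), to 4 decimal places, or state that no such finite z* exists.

z* = -7.5833.

With y'=λy (z=hλ):
  k1=λy_n ⇒ h·k1=z·y_n;  k2=λ(1+3/13z)y_n ⇒ h·k2=z(1+3/13z)y_n
  y_{n+1}/y_n = 1 + 3/7z + 4/7z(1+3/13z) = 1 + z + 12/91z²
  so R(z) = 1 + z + 12/91z².

Boundary: |R(x)|=1, x<0.
x=-1.29: |R|=0.0706
R=1: x+12/91x²=0 ⇒ x=−91/12=-7.5833; min R=1−1/(4·12/91)=-0.8958>−1
Confirm numerically:
  x=-6.117: |R|=0.18280 <1
  x=-3.221: |R|=0.85289 <1
  x=-3.160: |R|=0.84322 <1
  x=-8.175: |R|=1.63783 >1
  x=-8.137: |R|=1.59409 >1
Interval (-7.5833, 0).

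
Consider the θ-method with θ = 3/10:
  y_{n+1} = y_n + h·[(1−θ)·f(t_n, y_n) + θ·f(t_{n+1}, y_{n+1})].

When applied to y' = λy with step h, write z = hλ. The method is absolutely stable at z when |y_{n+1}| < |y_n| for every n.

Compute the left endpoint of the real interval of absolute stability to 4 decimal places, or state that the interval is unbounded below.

z* = -5.0000.

On y'=λy, z=hλ:
  y_{n+1} = y_n + z·[7/10·y_n + 3/10·y_{n+1}] ⇒ (1 − 3/10z)y_{n+1} = (1 + 7/10z)y_n
  so R(z) = (1 + 7/10z)/(1 − 3/10z).

Find x<0 with |R(x)|<1.
x=-0.68: |R|=0.4352
R=−1: 1+7/10x = −1+3/10x ⇒ -2/5x=2 ⇒ x=2/(-2/5)=-5.0000
Confirm numerically:
  x=-3.396: |R|=0.68219 <1
  x=-2.411: |R|=0.39906 <1
  x=-2.214: |R|=0.33037 <1
  x=-5.529: |R|=1.07959 >1
  x=-5.515: |R|=1.07760 >1
  x=-5.271: |R|=1.04199 >1
So |R|<1 on (-5.0000, 0).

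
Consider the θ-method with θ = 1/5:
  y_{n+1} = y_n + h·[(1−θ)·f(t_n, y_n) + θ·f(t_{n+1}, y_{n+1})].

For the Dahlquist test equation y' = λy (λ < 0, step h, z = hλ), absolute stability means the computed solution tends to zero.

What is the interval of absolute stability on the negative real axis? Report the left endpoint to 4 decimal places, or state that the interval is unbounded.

Set f=λy, z=hλ:
  y_{n+1} = y_n + z·[4/5·y_n + 1/5·y_{n+1}] ⇒ (1 − 1/5z)y_{n+1} = (1 + 4/5z)y_n
  so R(z) = (1 + 4/5z)/(1 − 1/5z).

Solve |R(x)|<1 on ℝ⁻.
x=-1.5: |R|=0.1538
R=−1: 1+4/5x = −1+1/5x ⇒ -3/5x=2 ⇒ x=2/(-3/5)=-3.3333
Confirm numerically:
  x=-3.256: |R|=0.97190 <1
  x=-2.076: |R|=0.46693 <1
  x=-1.890: |R|=0.37155 <1
  x=-3.459: |R|=1.04457 >1
  x=-3.429: |R|=1.03405 >1
Interval (-3.3333, 0).

z∈(-3.3333,0).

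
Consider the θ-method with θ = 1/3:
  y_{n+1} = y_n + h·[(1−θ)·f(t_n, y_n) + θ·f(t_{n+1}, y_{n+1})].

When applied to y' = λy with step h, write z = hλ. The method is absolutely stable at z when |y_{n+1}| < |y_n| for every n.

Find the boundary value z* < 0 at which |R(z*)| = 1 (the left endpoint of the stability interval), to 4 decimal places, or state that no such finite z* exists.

On y'=λy, z=hλ:
  y_{n+1} = y_n + z·[2/3·y_n + 1/3·y_{n+1}] ⇒ (1 − 1/3z)y_{n+1} = (1 + 2/3z)y_n
  ⇒ R(z) = (1 + 2/3z)/(1 − 1/3z).

Boundary: |R(x)|=1, x<0.
x=-0.76: |R|=0.3936
R=−1: 1+2/3x = −1+1/3x ⇒ -1/3x=2 ⇒ x=2/(-1/3)=-6.0000
Confirm numerically:
  x=-5.810: |R|=0.97843 <1
  x=-5.797: |R|=0.97692 <1
  x=-4.136: |R|=0.73879 <1
  x=-3.623: |R|=0.64110 <1
  x=-6.500: |R|=1.05263 >1
  x=-6.195: |R|=1.02121 >1
Interval (-6.0000, 0).

left endpoint -6.0000.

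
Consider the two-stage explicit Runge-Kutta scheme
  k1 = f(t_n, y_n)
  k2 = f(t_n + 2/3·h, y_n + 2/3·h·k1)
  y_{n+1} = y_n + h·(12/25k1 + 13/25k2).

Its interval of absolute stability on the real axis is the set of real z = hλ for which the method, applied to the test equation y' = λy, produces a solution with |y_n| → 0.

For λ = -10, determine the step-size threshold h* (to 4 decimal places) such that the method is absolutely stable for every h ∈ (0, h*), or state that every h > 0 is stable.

(-2.8846,0); λ=-10 ⇒ h* = (75/26)/10 = 0.2885.

On y'=λy, z=hλ:
  k1=λy_n ⇒ h·k1=z·y_n;  k2=λ(1+2/3z)y_n ⇒ h·k2=z(1+2/3z)y_n
  y_{n+1}/y_n = 1 + 12/25z + 13/25z(1+2/3z) = 1 + z + 26/75z²
  R(z) = 1 + z + 26/75z².

Solve |R(x)|<1 on ℝ⁻.
x=-1.06: |R|=0.3295
R=1: x+26/75x²=0 ⇒ x=−75/26=-2.8846; min R=1−1/(4·26/75)=0.2788>−1
Confirm numerically:
  x=-2.421: |R|=0.61090 <1
  x=-2.391: |R|=0.59085 <1
  x=-2.333: |R|=0.55387 <1
  x=-1.413: |R|=0.27914 <1
  x=-3.271: |R|=1.43814 >1
  x=-2.947: |R|=1.06373 >1
Interval (-2.8846, 0).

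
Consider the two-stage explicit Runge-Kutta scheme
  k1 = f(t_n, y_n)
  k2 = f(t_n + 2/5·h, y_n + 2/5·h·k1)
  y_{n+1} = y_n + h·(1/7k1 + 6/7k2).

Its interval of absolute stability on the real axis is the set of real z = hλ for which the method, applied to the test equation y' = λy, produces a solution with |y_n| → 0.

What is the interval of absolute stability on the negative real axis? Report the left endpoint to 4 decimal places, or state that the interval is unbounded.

z∈(-2.9167,0).

Test eqn y'=λy, z=hλ:
  k1=λy_n ⇒ h·k1=z·y_n;  k2=λ(1+2/5z)y_n ⇒ h·k2=z(1+2/5z)y_n
  y_{n+1}/y_n = 1 + 1/7z + 6/7z(1+2/5z) = 1 + z + 12/35z²
  ⇒ R(z) = 1 + z + 12/35z².

Solve |R(x)|<1 on ℝ⁻.
x=-1.15: |R|=0.3034
R=1: x+12/35x²=0 ⇒ x=−35/12=-2.9167; min R=1−1/(4·12/35)=0.2708>−1
Confirm numerically:
  x=-2.768: |R|=0.85891 <1
  x=-2.416: |R|=0.58528 <1
  x=-2.388: |R|=0.56716 <1
  x=-1.331: |R|=0.27639 <1
  x=-3.407: |R|=1.57277 >1
  x=-3.209: |R|=1.32163 >1
  x=-2.973: |R|=1.05742 >1
Interval (-2.9167, 0).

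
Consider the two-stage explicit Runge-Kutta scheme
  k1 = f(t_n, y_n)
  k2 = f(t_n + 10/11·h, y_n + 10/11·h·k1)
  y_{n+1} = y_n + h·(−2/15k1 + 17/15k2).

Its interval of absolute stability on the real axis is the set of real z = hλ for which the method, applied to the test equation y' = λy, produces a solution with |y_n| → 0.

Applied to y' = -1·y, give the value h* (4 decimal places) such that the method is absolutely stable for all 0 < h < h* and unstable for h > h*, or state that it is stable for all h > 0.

(-0.9706,0); λ=-1 ⇒ h* = (33/34)/1 = 0.9706.

With y'=λy (z=hλ):
  k1=λy_n ⇒ h·k1=z·y_n;  k2=λ(1+10/11z)y_n ⇒ h·k2=z(1+10/11z)y_n
  y_{n+1}/y_n = 1 − 2/15z + 17/15z(1+10/11z) = 1 + z + 34/33z²
  Hence R(z) = 1 + z + 34/33z².

Find x<0 with |R(x)|<1.
x=-1.3: |R|=1.4412
R=1: x+34/33x²=0 ⇒ x=−33/34=-0.9706; min R=1−1/(4·34/33)=0.7574>−1
Confirm numerically:
  x=-0.858: |R|=0.90047 <1
  x=-0.758: |R|=0.83398 <1
  x=-0.726: |R|=0.81705 <1
  x=-0.519: |R|=0.75852 <1
  x=-1.480: |R|=1.77678 >1
  x=-1.220: |R|=1.31350 >1
Stable set (-0.9706, 0).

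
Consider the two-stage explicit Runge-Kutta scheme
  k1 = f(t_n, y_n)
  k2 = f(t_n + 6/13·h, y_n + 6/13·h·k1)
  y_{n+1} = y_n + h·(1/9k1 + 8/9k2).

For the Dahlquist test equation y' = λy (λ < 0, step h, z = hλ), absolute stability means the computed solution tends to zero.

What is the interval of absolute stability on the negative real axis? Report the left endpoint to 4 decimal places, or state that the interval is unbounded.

(-2.4375, 0).

With y'=λy (z=hλ):
  k1=λy_n ⇒ h·k1=z·y_n;  k2=λ(1+6/13z)y_n ⇒ h·k2=z(1+6/13z)y_n
  y_{n+1}/y_n = 1 + 1/9z + 8/9z(1+6/13z) = 1 + z + 16/39z²
  R(z) = 1 + z + 16/39z².

Need |R(x)|<1, x<0.
x=-1.25: |R|=0.3910
R=1: x+16/39x²=0 ⇒ x=−39/16=-2.4375; min R=1−1/(4·16/39)=0.3906>−1
Confirm numerically:
  x=-2.039: |R|=0.66665 <1
  x=-1.826: |R|=0.54191 <1
  x=-1.780: |R|=0.51986 <1
  x=-2.861: |R|=1.49708 >1
  x=-2.849: |R|=1.48097 >1
  x=-2.835: |R|=1.46232 >1
Stable set (-2.4375, 0).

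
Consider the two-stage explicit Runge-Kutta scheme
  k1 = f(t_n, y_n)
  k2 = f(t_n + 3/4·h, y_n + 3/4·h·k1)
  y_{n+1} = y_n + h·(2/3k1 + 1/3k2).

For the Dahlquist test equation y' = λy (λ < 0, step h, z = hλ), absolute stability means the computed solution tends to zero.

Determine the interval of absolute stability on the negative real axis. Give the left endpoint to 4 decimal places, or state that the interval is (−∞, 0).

(-4.0000, 0).

With y'=λy (z=hλ):
  k1=λy_n ⇒ h·k1=z·y_n;  k2=λ(1+3/4z)y_n ⇒ h·k2=z(1+3/4z)y_n
  y_{n+1}/y_n = 1 + 2/3z + 1/3z(1+3/4z) = 1 + z + 1/4z²
  ⇒ R(z) = 1 + z + 1/4z².

Solve |R(x)|<1 on ℝ⁻.
x=-0.99: |R|=0.2550
R=1: x+1/4x²=0 ⇒ x=−4=-4.0000; min R=1−1/(4·1/4)=0.0000>−1
Confirm numerically:
  x=-3.298: |R|=0.42120 <1
  x=-2.683: |R|=0.11662 <1
  x=-2.253: |R|=0.01600 <1
  x=-4.490: |R|=1.55003 >1
  x=-4.313: |R|=1.33749 >1
  x=-4.291: |R|=1.31217 >1
So |R|<1 on (-4.0000, 0).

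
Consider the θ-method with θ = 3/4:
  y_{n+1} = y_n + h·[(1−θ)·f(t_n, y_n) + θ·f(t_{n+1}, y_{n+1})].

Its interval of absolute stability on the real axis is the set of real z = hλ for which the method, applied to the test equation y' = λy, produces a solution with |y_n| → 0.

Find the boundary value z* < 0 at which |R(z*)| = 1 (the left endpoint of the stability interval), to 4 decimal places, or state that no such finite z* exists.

With y'=λy (z=hλ):
  y_{n+1} = y_n + z·[1/4·y_n + 3/4·y_{n+1}] ⇒ (1 − 3/4z)y_{n+1} = (1 + 1/4z)y_n
  so R(z) = (1 + 1/4z)/(1 − 3/4z).

Need |R(x)|<1, x<0.
x=-0.93: |R|=0.4521
x=-2: |R|=0.2000
x=-10: |R|=0.1765
x=-100: |R|=0.3158
θ=3/4≥1/2 ⇒ |1+1/4x|<|1−3/4x| ∀x<0 ⇒ interval (−∞,0).

unbounded; (−∞, 0).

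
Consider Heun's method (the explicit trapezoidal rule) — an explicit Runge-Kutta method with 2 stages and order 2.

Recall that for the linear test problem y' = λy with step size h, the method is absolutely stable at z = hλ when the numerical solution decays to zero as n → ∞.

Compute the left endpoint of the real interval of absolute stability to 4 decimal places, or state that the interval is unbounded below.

z* = -2.0000.

With y'=λy (z=hλ):
  order 2, 2-stage ⇒ R(z)=1+z+z^2/2
  (e.g. R(-0.89)=0.50605, |R|=0.50605)

Find x<0 with |R(x)|<1.
x=-0.89: |R|=0.5061
|R(-2.34)|=1.3978 |R(-1.14)|=0.5098 |R(-0.88)|=0.5072
Bisect:
  x_lo=-2.3648 |R|=1.4313  x_hi=-0.2941 |R|=0.7492
  mid=-1.32943 |R|=0.55426 →hi
  mid=-1.84710 |R|=0.85879 →hi
  mid=-2.10594 |R|=1.11155 →lo
  mid=-1.97652 |R|=0.97680 →hi
  mid=-2.04123 |R|=1.04208 →lo
  mid=-2.00888 |R|=1.00892 →lo
  mid=-1.99270 |R|=0.99273 →hi
  ...
  [-2.00003,-1.99990] ⇒ x*=-2.0000
Stable set (-2.0000, 0).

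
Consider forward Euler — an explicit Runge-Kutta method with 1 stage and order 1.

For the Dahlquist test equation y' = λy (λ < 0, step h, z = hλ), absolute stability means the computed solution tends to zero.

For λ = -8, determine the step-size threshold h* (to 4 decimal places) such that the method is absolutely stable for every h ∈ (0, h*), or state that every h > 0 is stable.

Test eqn y'=λy, z=hλ:
  order 1, 1-stage ⇒ R(z)=1+z
  (e.g. R(-0.73)=0.27000, |R|=0.27000)

Solve |R(x)|<1 on ℝ⁻.
x=-0.73: |R|=0.2700
|R(-2.13)|=1.1300 |R(-2.1)|=1.1000 |R(-1.08)|=0.0800
Bisect:
  x_lo=-2.4701 |R|=1.4701  x_hi=-0.1835 |R|=0.8165
  mid=-1.32679 |R|=0.32679 →hi
  mid=-1.89842 |R|=0.89842 →hi
  mid=-2.18424 |R|=1.18424 →lo
  mid=-2.04133 |R|=1.04133 →lo
  mid=-1.96988 |R|=0.96988 →hi
  mid=-2.00561 |R|=1.00561 →lo
  mid=-1.98774 |R|=0.98774 →hi
  ...
  [-2.00002,-1.99989] ⇒ x*=-2.0000
Stable set (-2.0000, 0).

(-2.0000,0); λ=-8 ⇒ h* = 0.2500.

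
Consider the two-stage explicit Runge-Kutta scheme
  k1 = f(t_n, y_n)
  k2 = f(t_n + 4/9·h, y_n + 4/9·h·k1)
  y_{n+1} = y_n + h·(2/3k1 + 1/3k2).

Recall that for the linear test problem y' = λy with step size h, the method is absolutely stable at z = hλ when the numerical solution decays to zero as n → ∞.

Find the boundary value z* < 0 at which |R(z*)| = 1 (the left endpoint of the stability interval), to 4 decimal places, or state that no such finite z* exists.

On y'=λy, z=hλ:
  k1=λy_n ⇒ h·k1=z·y_n;  k2=λ(1+4/9z)y_n ⇒ h·k2=z(1+4/9z)y_n
  y_{n+1}/y_n = 1 + 2/3z + 1/3z(1+4/9z) = 1 + z + 4/27z²
  so R(z) = 1 + z + 4/27z².

Need |R(x)|<1, x<0.
x=-1.16: |R|=0.0393
R=1: x+4/27x²=0 ⇒ x=−27/4=-6.7500; min R=1−1/(4·4/27)=-0.6875>−1
Confirm numerically:
  x=-5.502: |R|=0.01726 <1
  x=-4.618: |R|=0.45860 <1
  x=-4.373: |R|=0.53994 <1
  x=-7.297: |R|=1.59133 >1
  x=-7.200: |R|=1.48000 >1
  x=-6.986: |R|=1.24425 >1
So |R|<1 on (-6.7500, 0).

z* = -6.7500.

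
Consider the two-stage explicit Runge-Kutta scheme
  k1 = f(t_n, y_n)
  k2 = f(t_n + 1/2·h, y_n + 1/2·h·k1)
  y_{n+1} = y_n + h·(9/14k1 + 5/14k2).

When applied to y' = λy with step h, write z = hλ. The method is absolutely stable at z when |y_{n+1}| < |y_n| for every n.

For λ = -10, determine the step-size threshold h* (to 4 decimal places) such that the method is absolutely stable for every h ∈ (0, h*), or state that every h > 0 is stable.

Test eqn y'=λy, z=hλ:
  k1=λy_n ⇒ h·k1=z·y_n;  k2=λ(1+1/2z)y_n ⇒ h·k2=z(1+1/2z)y_n
  y_{n+1}/y_n = 1 + 9/14z + 5/14z(1+1/2z) = 1 + z + 5/28z²
  ⇒ R(z) = 1 + z + 5/28z².

Boundary: |R(x)|=1, x<0.
x=-1.26: |R|=0.0235
R=1: x+5/28x²=0 ⇒ x=−28/5=-5.6000; min R=1−1/(4·5/28)=-0.4000>−1
Confirm numerically:
  x=-3.603: |R|=0.28486 <1
  x=-3.486: |R|=0.31596 <1
  x=-2.975: |R|=0.39453 <1
  x=-2.786: |R|=0.39996 <1
  x=-6.139: |R|=1.59088 >1
  x=-5.937: |R|=1.35728 >1
Interval (-5.6000, 0).

(-5.6000,0); λ=-10 ⇒ h* = (28/5)/10 = 0.5600.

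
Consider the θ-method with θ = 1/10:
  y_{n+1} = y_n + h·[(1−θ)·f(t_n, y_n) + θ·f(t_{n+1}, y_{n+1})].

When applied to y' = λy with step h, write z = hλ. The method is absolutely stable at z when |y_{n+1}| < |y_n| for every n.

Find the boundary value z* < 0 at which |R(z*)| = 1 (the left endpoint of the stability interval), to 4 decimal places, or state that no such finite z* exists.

left endpoint -2.5000.

With y'=λy (z=hλ):
  y_{n+1} = y_n + z·[9/10·y_n + 1/10·y_{n+1}] ⇒ (1 − 1/10z)y_{n+1} = (1 + 9/10z)y_n
  R(z) = (1 + 9/10z)/(1 − 1/10z).

Boundary: |R(x)|=1, x<0.
x=-0.4: |R|=0.6154
R=−1: 1+9/10x = −1+1/10x ⇒ -4/5x=2 ⇒ x=2/(-4/5)=-2.5000
Confirm numerically:
  x=-1.989: |R|=0.65902 <1
  x=-1.670: |R|=0.43102 <1
  x=-1.667: |R|=0.42882 <1
  x=-3.072: |R|=1.35006 >1
  x=-2.861: |R|=1.22455 >1
  x=-2.522: |R|=1.01406 >1
Interval (-2.5000, 0).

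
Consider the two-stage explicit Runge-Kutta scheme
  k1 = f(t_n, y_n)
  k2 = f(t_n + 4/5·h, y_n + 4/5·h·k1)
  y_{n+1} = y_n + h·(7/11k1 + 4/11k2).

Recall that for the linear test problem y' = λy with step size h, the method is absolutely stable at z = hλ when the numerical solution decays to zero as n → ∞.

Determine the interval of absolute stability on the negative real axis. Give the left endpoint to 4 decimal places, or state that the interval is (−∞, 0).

(-3.4375, 0).

On y'=λy, z=hλ:
  k1=λy_n ⇒ h·k1=z·y_n;  k2=λ(1+4/5z)y_n ⇒ h·k2=z(1+4/5z)y_n
  y_{n+1}/y_n = 1 + 7/11z + 4/11z(1+4/5z) = 1 + z + 16/55z²
  so R(z) = 1 + z + 16/55z².

Need |R(x)|<1, x<0.
x=-1.45: |R|=0.1616
R=1: x+16/55x²=0 ⇒ x=−55/16=-3.4375; min R=1−1/(4·16/55)=0.1406>−1
Confirm numerically:
  x=-2.801: |R|=0.48136 <1
  x=-2.304: |R|=0.24027 <1
  x=-1.869: |R|=0.14719 <1
  x=-1.692: |R|=0.14083 <1
  x=-4.017: |R|=1.67719 >1
  x=-3.845: |R|=1.45581 >1
  x=-3.654: |R|=1.23014 >1
So |R|<1 on (-3.4375, 0).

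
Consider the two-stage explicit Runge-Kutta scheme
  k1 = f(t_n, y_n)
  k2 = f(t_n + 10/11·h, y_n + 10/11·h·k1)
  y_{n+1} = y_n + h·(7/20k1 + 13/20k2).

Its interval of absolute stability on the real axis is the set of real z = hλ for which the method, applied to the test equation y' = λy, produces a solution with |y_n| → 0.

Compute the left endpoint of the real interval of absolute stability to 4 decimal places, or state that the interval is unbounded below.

Set f=λy, z=hλ:
  k1=λy_n ⇒ h·k1=z·y_n;  k2=λ(1+10/11z)y_n ⇒ h·k2=z(1+10/11z)y_n
  y_{n+1}/y_n = 1 + 7/20z + 13/20z(1+10/11z) = 1 + z + 13/22z²
  ⇒ R(z) = 1 + z + 13/22z².

Solve |R(x)|<1 on ℝ⁻.
x=-0.83: |R|=0.5771
R=1: x+13/22x²=0 ⇒ x=−22/13=-1.6923; min R=1−1/(4·13/22)=0.5769>−1
Confirm numerically:
  x=-1.623: |R|=0.93353 <1
  x=-0.831: |R|=0.57706 <1
  x=-0.781: |R|=0.57943 <1
  x=-2.001: |R|=1.36500 >1
  x=-1.999: |R|=1.36227 >1
So |R|<1 on (-1.6923, 0).

z* = -1.6923.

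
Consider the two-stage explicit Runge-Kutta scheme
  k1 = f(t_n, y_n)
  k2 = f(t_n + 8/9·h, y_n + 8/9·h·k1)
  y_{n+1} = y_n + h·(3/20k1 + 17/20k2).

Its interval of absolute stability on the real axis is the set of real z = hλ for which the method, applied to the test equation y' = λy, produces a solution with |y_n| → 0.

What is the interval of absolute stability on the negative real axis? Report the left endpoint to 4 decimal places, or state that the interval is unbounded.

Set f=λy, z=hλ:
  k1=λy_n ⇒ h·k1=z·y_n;  k2=λ(1+8/9z)y_n ⇒ h·k2=z(1+8/9z)y_n
  y_{n+1}/y_n = 1 + 3/20z + 17/20z(1+8/9z) = 1 + z + 34/45z²
  so R(z) = 1 + z + 34/45z².

Need |R(x)|<1, x<0.
x=-1.63: |R|=1.3774
R=1: x+34/45x²=0 ⇒ x=−45/34=-1.3235; min R=1−1/(4·34/45)=0.6691>−1
Confirm numerically:
  x=-1.103: |R|=0.81622 <1
  x=-0.744: |R|=0.67423 <1
  x=-0.658: |R|=0.66913 <1
  x=-1.853: |R|=1.74128 >1
  x=-1.709: |R|=1.49774 >1
  x=-1.543: |R|=1.25586 >1
Stable set (-1.3235, 0).

(-1.3235, 0).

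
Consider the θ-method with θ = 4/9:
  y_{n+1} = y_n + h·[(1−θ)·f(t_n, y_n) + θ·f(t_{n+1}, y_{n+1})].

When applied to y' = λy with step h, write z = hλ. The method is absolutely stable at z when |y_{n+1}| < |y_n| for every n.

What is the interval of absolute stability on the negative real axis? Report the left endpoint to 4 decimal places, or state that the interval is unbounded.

Test eqn y'=λy, z=hλ:
  y_{n+1} = y_n + z·[5/9·y_n + 4/9·y_{n+1}] ⇒ (1 − 4/9z)y_{n+1} = (1 + 5/9z)y_n
  so R(z) = (1 + 5/9z)/(1 − 4/9z).

Solve |R(x)|<1 on ℝ⁻.
x=-1.15: |R|=0.2390
R=−1: 1+5/9x = −1+4/9x ⇒ -1/9x=2 ⇒ x=2/(-1/9)=-18.0000
Confirm numerically:
  x=-16.950: |R|=0.98633 <1
  x=-9.761: |R|=0.82851 <1
  x=-7.531: |R|=0.73241 <1
  x=-18.420: |R|=1.00508 >1
  x=-18.272: |R|=1.00331 >1
  x=-18.026: |R|=1.00032 >1
Interval (-18.0000, 0).

z∈(-18.0000,0).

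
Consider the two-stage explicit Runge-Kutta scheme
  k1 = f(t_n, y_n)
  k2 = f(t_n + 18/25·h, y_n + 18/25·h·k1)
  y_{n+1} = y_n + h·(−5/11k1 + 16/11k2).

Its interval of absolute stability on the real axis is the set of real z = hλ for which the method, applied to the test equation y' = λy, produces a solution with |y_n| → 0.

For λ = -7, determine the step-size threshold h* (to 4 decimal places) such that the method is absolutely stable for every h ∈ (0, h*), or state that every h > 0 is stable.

(-0.9549,0); λ=-7 ⇒ h* = (275/288)/7 = 0.1364.

Test eqn y'=λy, z=hλ:
  k1=λy_n ⇒ h·k1=z·y_n;  k2=λ(1+18/25z)y_n ⇒ h·k2=z(1+18/25z)y_n
  y_{n+1}/y_n = 1 − 5/11z + 16/11z(1+18/25z) = 1 + z + 288/275z²
  Hence R(z) = 1 + z + 288/275z².

Find x<0 with |R(x)|<1.
x=-1.22: |R|=1.3388
R=1: x+288/275x²=0 ⇒ x=−275/288=-0.9549; min R=1−1/(4·288/275)=0.7613>−1
Confirm numerically:
  x=-0.604: |R|=0.77806 <1
  x=-0.513: |R|=0.76261 <1
  x=-0.451: |R|=0.76202 <1
  x=-1.533: |R|=1.92818 >1
  x=-1.397: |R|=1.64687 >1
  x=-1.035: |R|=1.08686 >1
Stable set (-0.9549, 0).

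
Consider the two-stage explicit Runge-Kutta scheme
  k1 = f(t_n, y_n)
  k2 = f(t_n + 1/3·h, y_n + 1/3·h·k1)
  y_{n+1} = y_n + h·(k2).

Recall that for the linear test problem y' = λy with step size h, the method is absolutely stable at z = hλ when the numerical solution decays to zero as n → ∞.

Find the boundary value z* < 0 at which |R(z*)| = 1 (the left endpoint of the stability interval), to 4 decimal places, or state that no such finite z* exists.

Test eqn y'=λy, z=hλ:
  k1=λy_n ⇒ h·k1=z·y_n;  k2=λ(1+1/3z)y_n ⇒ h·k2=z(1+1/3z)y_n
  y_{n+1}/y_n = 1 + z(1+1/3z) = 1 + z + 1/3z²
  R(z) = 1 + z + 1/3z².

Find x<0 with |R(x)|<1.
x=-1.12: |R|=0.2981
R=1: x+1/3x²=0 ⇒ x=−3=-3.0000; min R=1−1/(4·1/3)=0.2500>−1
Confirm numerically:
  x=-2.627: |R|=0.67338 <1
  x=-2.607: |R|=0.65848 <1
  x=-2.381: |R|=0.50872 <1
  x=-3.496: |R|=1.57801 >1
  x=-3.283: |R|=1.30970 >1
Stable set (-3.0000, 0).

z* = -3.0000.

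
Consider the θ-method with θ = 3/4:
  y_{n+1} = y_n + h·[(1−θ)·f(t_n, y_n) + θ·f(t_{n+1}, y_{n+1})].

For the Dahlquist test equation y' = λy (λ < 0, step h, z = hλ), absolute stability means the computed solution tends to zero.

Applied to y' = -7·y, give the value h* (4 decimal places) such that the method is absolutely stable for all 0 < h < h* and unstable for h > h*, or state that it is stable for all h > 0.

On y'=λy, z=hλ:
  y_{n+1} = y_n + z·[1/4·y_n + 3/4·y_{n+1}] ⇒ (1 − 3/4z)y_{n+1} = (1 + 1/4z)y_n
  ⇒ R(z) = (1 + 1/4z)/(1 − 3/4z).

Solve |R(x)|<1 on ℝ⁻.
x=-1.17: |R|=0.3768
x=-2: |R|=0.2000
x=-10: |R|=0.1765
x=-100: |R|=0.3158
θ=3/4≥1/2 ⇒ |1+1/4x|<|1−3/4x| ∀x<0 ⇒ unbounded interval.

(−∞, 0) — no finite endpoint. Any h>0 works for λ=-7.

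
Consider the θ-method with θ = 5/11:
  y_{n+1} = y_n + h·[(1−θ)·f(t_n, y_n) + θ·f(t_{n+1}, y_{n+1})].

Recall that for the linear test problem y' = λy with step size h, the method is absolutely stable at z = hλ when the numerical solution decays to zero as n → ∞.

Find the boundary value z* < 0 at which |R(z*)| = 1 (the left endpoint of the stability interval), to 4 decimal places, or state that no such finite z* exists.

z* = -22.0000.

Set f=λy, z=hλ:
  y_{n+1} = y_n + z·[6/11·y_n + 5/11·y_{n+1}] ⇒ (1 − 5/11z)y_{n+1} = (1 + 6/11z)y_n
  so R(z) = (1 + 6/11z)/(1 − 5/11z).

Need |R(x)|<1, x<0.
x=-1.5: |R|=0.1081
R=−1: 1+6/11x = −1+5/11x ⇒ -1/11x=2 ⇒ x=2/(-1/11)=-22.0000
Confirm numerically:
  x=-19.075: |R|=0.97250 <1
  x=-15.400: |R|=0.92500 <1
  x=-11.540: |R|=0.84774 <1
  x=-22.323: |R|=1.00263 >1
  x=-22.292: |R|=1.00238 >1
  x=-22.279: |R|=1.00228 >1
Stable set (-22.0000, 0).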